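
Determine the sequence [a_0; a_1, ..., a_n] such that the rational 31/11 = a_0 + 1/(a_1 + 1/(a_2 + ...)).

[2; 1, 4, 2]

Run the Euclidean algorithm on 31 and 11; the successive quotients are the partial quotients a_0, a_1, ... (each step inverts the fractional part left over by the previous one):
  31 = 2*11 + 9, so a_0 = 2.
  11 = 1*9 + 2, so a_1 = 1.
  9 = 4*2 + 1, so a_2 = 4.
  2 = 2*1 + 0, so a_3 = 2.
The remainder reaches 0 after 4 divisions, so the expansion has 4 partial quotients, read off in order.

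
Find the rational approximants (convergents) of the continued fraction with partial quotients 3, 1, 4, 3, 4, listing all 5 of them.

Using the convergent recurrence p_i = a_i*p_{i-1} + p_{i-2}, q_i = a_i*q_{i-1} + q_{i-2} with p_{-2}=0, p_{-1}=1, q_{-2}=1, q_{-1}=0:
  i=0: a_0=3, p_0 = 3*1 + 0 = 3, q_0 = 3*0 + 1 = 1.
  i=1: a_1=1, p_1 = 1*3 + 1 = 4, q_1 = 1*1 + 0 = 1.
  i=2: a_2=4, p_2 = 4*4 + 3 = 19, q_2 = 4*1 + 1 = 5.
  i=3: a_3=3, p_3 = 3*19 + 4 = 61, q_3 = 3*5 + 1 = 16.
  i=4: a_4=4, p_4 = 4*61 + 19 = 263, q_4 = 4*16 + 5 = 69.

3/1, 4/1, 19/5, 61/16, 263/69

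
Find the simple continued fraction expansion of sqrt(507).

[22; (1, 1, 14, 1, 1, 44)]

Write x_i = (sqrt(507) + m_i)/d_i with (m_0, d_0) = (0, 1). a_0 = floor(sqrt(507)) = 22, since 22^2 = 484 <= 507 < 529 = 23^2.
Iterate m_{i+1} = d_i*a_i - m_i, d_{i+1} = (507 - m_{i+1}^2)/d_i, a_{i+1} = floor((a_0 + m_{i+1})/d_{i+1}):
  m_1 = 1*22 - 0 = 22, d_1 = (507 - 22^2)/1 = 23/1 = 23, a_1 = floor((22 + 22)/23) = 1.
  m_2 = 23*1 - 22 = 1, d_2 = (507 - 1^2)/23 = 506/23 = 22, a_2 = floor((22 + 1)/22) = 1.
  m_3 = 22*1 - 1 = 21, d_3 = (507 - 21^2)/22 = 66/22 = 3, a_3 = floor((22 + 21)/3) = 14.
  m_4 = 3*14 - 21 = 21, d_4 = (507 - 21^2)/3 = 66/3 = 22, a_4 = floor((22 + 21)/22) = 1.
  m_5 = 22*1 - 21 = 1, d_5 = (507 - 1^2)/22 = 506/22 = 23, a_5 = floor((22 + 1)/23) = 1.
  m_6 = 23*1 - 1 = 22, d_6 = (507 - 22^2)/23 = 23/23 = 1, a_6 = floor((22 + 22)/1) = 44.
  m_7 = 1*44 - 22 = 22, d_7 = (507 - 22^2)/1 = 23/1 = 23: (m_7, d_7) = (m_1, d_1) = (22, 23), so from here the quotients repeat a_1, ..., a_6; the period length is 6.
Hence the expansion of sqrt(507) is a_0 = 22 followed by the repeating block 1, 1, 14, 1, 1, 44 (period 6).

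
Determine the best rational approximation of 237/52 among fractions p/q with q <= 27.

Expand x = 237/52 as a continued fraction with the Euclidean algorithm:
  237 = 4*52 + 29, so a_0 = 4.
  52 = 1*29 + 23, so a_1 = 1.
  29 = 1*23 + 6, so a_2 = 1.
  23 = 3*6 + 5, so a_3 = 3.
  6 = 1*5 + 1, so a_4 = 1.
  5 = 5*1 + 0, so a_5 = 5.
so x = [4; 1, 1, 3, 1, 5].
Convergents (p_i = a_i*p_{i-1} + p_{i-2}, q_i = a_i*q_{i-1} + q_{i-2} with p_{-2}=0, p_{-1}=1, q_{-2}=1, q_{-1}=0), until the denominator exceeds 27:
  i=0: a_0=4, p_0 = 4*1 + 0 = 4, q_0 = 4*0 + 1 = 1.
  i=1: a_1=1, p_1 = 1*4 + 1 = 5, q_1 = 1*1 + 0 = 1.
  i=2: a_2=1, p_2 = 1*5 + 4 = 9, q_2 = 1*1 + 1 = 2.
  i=3: a_3=3, p_3 = 3*9 + 5 = 32, q_3 = 3*2 + 1 = 7.
  i=4: a_4=1, p_4 = 1*32 + 9 = 41, q_4 = 1*7 + 2 = 9.
  i=5: a_5=5, p_5 = 5*41 + 32 = 237, q_5 = 5*9 + 7 = 52.
q_5 = 52 > 27, so the last convergent with denominator <= 27 is p_4/q_4 = 41/9.
The closest fraction with denominator <= 27 is either p_4/q_4 or the intermediate fraction (k*p_4 + p_3)/(k*q_4 + q_3) with the largest k >= 1 whose denominator stays <= 27; these approach x as k grows, and every other convergent or intermediate fraction in range is farther away.
Largest k: floor((27 - q_3)/q_4) = floor((27 - 7)/9) = 2.
That gives (2*41 + 32)/(2*9 + 7) = 114/25.
Compare the errors: |x - 41/9| = |237*9 - 41*52|/(52*9) = 1/468, and |x - 114/25| = |237*25 - 114*52|/(52*25) = 3/1300.
Cross-multiplying, 1*1300 = 1300 < 1404 = 3*468, so 1/468 is smaller: the convergent 41/9 is closer to x than 114/25.

41/9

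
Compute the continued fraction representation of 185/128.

Run the Euclidean algorithm on 185 and 128; the successive quotients are the partial quotients a_0, a_1, ... (each step inverts the fractional part left over by the previous one):
  185 = 1*128 + 57, so a_0 = 1.
  128 = 2*57 + 14, so a_1 = 2.
  57 = 4*14 + 1, so a_2 = 4.
  14 = 14*1 + 0, so a_3 = 14.
The remainder reaches 0 after 4 divisions, so the expansion has 4 partial quotients, read off in order.

[1; 2, 4, 14]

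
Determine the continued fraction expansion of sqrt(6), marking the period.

[2; (2, 4)]

Write x_i = (sqrt(6) + m_i)/d_i with (m_0, d_0) = (0, 1). a_0 = floor(sqrt(6)) = 2, since 2^2 = 4 <= 6 < 9 = 3^2.
Iterate m_{i+1} = d_i*a_i - m_i, d_{i+1} = (6 - m_{i+1}^2)/d_i, a_{i+1} = floor((a_0 + m_{i+1})/d_{i+1}):
  m_1 = 1*2 - 0 = 2, d_1 = (6 - 2^2)/1 = 2/1 = 2, a_1 = floor((2 + 2)/2) = 2.
  m_2 = 2*2 - 2 = 2, d_2 = (6 - 2^2)/2 = 2/2 = 1, a_2 = floor((2 + 2)/1) = 4.
  m_3 = 1*4 - 2 = 2, d_3 = (6 - 2^2)/1 = 2/1 = 2: (m_3, d_3) = (m_1, d_1) = (2, 2), so from here the quotients repeat a_1, a_2; the period length is 2.
Hence the expansion of sqrt(6) is a_0 = 2 followed by the repeating block 2, 4 (period 2).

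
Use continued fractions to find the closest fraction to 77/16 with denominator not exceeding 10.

24/5

Expand x = 77/16 as a continued fraction with the Euclidean algorithm:
  77 = 4*16 + 13, so a_0 = 4.
  16 = 1*13 + 3, so a_1 = 1.
  13 = 4*3 + 1, so a_2 = 4.
  3 = 3*1 + 0, so a_3 = 3.
so x = [4; 1, 4, 3].
Convergents (p_i = a_i*p_{i-1} + p_{i-2}, q_i = a_i*q_{i-1} + q_{i-2} with p_{-2}=0, p_{-1}=1, q_{-2}=1, q_{-1}=0), until the denominator exceeds 10:
  i=0: a_0=4, p_0 = 4*1 + 0 = 4, q_0 = 4*0 + 1 = 1.
  i=1: a_1=1, p_1 = 1*4 + 1 = 5, q_1 = 1*1 + 0 = 1.
  i=2: a_2=4, p_2 = 4*5 + 4 = 24, q_2 = 4*1 + 1 = 5.
  i=3: a_3=3, p_3 = 3*24 + 5 = 77, q_3 = 3*5 + 1 = 16.
q_3 = 16 > 10, so the last convergent with denominator <= 10 is p_2/q_2 = 24/5.
The closest fraction with denominator <= 10 is either p_2/q_2 or the intermediate fraction (k*p_2 + p_1)/(k*q_2 + q_1) with the largest k >= 1 whose denominator stays <= 10; these approach x as k grows, and every other convergent or intermediate fraction in range is farther away.
Largest k: floor((10 - q_1)/q_2) = floor((10 - 1)/5) = 1.
That gives (1*24 + 5)/(1*5 + 1) = 29/6.
Compare the errors: |x - 24/5| = |77*5 - 24*16|/(16*5) = 1/80, and |x - 29/6| = |77*6 - 29*16|/(16*6) = 2/96.
Cross-multiplying, 1*96 = 96 < 160 = 2*80, so 1/80 is smaller: the convergent 24/5 is closer to x than 29/6.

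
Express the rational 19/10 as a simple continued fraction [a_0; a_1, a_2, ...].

[1; 1, 9]

Run the Euclidean algorithm on 19 and 10; the successive quotients are the partial quotients a_0, a_1, ... (each step inverts the fractional part left over by the previous one):
  19 = 1*10 + 9, so a_0 = 1.
  10 = 1*9 + 1, so a_1 = 1.
  9 = 9*1 + 0, so a_2 = 9.
The remainder reaches 0 after 3 divisions, so the expansion has 3 partial quotients, read off in order.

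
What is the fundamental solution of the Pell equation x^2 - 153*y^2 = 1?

(x, y) = (2177, 176)

First expand sqrt(153) as a continued fraction. With x_i = (sqrt(153) + m_i)/d_i and (m_0, d_0) = (0, 1): a_0 = floor(sqrt(153)) = 12, since 12^2 = 144 <= 153 < 169 = 13^2.
Iterate m_{i+1} = d_i*a_i - m_i, d_{i+1} = (153 - m_{i+1}^2)/d_i, a_{i+1} = floor((a_0 + m_{i+1})/d_{i+1}):
  m_1 = 1*12 - 0 = 12, d_1 = (153 - 12^2)/1 = 9/1 = 9, a_1 = floor((12 + 12)/9) = 2.
  m_2 = 9*2 - 12 = 6, d_2 = (153 - 6^2)/9 = 117/9 = 13, a_2 = floor((12 + 6)/13) = 1.
  m_3 = 13*1 - 6 = 7, d_3 = (153 - 7^2)/13 = 104/13 = 8, a_3 = floor((12 + 7)/8) = 2.
  m_4 = 8*2 - 7 = 9, d_4 = (153 - 9^2)/8 = 72/8 = 9, a_4 = floor((12 + 9)/9) = 2.
  m_5 = 9*2 - 9 = 9, d_5 = (153 - 9^2)/9 = 72/9 = 8, a_5 = floor((12 + 9)/8) = 2.
  m_6 = 8*2 - 9 = 7, d_6 = (153 - 7^2)/8 = 104/8 = 13, a_6 = floor((12 + 7)/13) = 1.
  m_7 = 13*1 - 7 = 6, d_7 = (153 - 6^2)/13 = 117/13 = 9, a_7 = floor((12 + 6)/9) = 2.
  m_8 = 9*2 - 6 = 12, d_8 = (153 - 12^2)/9 = 9/9 = 1, a_8 = floor((12 + 12)/1) = 24.
  m_9 = 1*24 - 12 = 12, d_9 = (153 - 12^2)/1 = 9/1 = 9: (m_9, d_9) = (m_1, d_1) = (12, 9), so from here the quotients repeat a_1, ..., a_8; the period length is 8.
So sqrt(153) = [12; (2, 1, 2, 2, 2, 1, 2, 24)] with period length k = 8.
k is even, so the fundamental solution of x^2 - 153y^2 = 1 is (p_{k-1}, q_{k-1}) = (p_7, q_7); compute convergents through index 7.
Convergents (p_i = a_i*p_{i-1} + p_{i-2}, q_i = a_i*q_{i-1} + q_{i-2} with p_{-2}=0, p_{-1}=1, q_{-2}=1, q_{-1}=0):
  i=0: a_0=12, p_0 = 12*1 + 0 = 12, q_0 = 12*0 + 1 = 1.
  i=1: a_1=2, p_1 = 2*12 + 1 = 25, q_1 = 2*1 + 0 = 2.
  i=2: a_2=1, p_2 = 1*25 + 12 = 37, q_2 = 1*2 + 1 = 3.
  i=3: a_3=2, p_3 = 2*37 + 25 = 99, q_3 = 2*3 + 2 = 8.
  i=4: a_4=2, p_4 = 2*99 + 37 = 235, q_4 = 2*8 + 3 = 19.
  i=5: a_5=2, p_5 = 2*235 + 99 = 569, q_5 = 2*19 + 8 = 46.
  i=6: a_6=1, p_6 = 1*569 + 235 = 804, q_6 = 1*46 + 19 = 65.
  i=7: a_7=2, p_7 = 2*804 + 569 = 2177, q_7 = 2*65 + 46 = 176.
Check: 2177^2 - 153*176^2 = 4739329 - 4739328 = 1, so (x, y) = (2177, 176) solves the equation, and by the theorem it is the least positive solution.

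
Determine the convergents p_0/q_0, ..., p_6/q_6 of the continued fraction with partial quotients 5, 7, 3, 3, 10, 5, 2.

Using the convergent recurrence p_i = a_i*p_{i-1} + p_{i-2}, q_i = a_i*q_{i-1} + q_{i-2} with p_{-2}=0, p_{-1}=1, q_{-2}=1, q_{-1}=0:
  i=0: a_0=5, p_0 = 5*1 + 0 = 5, q_0 = 5*0 + 1 = 1.
  i=1: a_1=7, p_1 = 7*5 + 1 = 36, q_1 = 7*1 + 0 = 7.
  i=2: a_2=3, p_2 = 3*36 + 5 = 113, q_2 = 3*7 + 1 = 22.
  i=3: a_3=3, p_3 = 3*113 + 36 = 375, q_3 = 3*22 + 7 = 73.
  i=4: a_4=10, p_4 = 10*375 + 113 = 3863, q_4 = 10*73 + 22 = 752.
  i=5: a_5=5, p_5 = 5*3863 + 375 = 19690, q_5 = 5*752 + 73 = 3833.
  i=6: a_6=2, p_6 = 2*19690 + 3863 = 43243, q_6 = 2*3833 + 752 = 8418.

5/1, 36/7, 113/22, 375/73, 3863/752, 19690/3833, 43243/8418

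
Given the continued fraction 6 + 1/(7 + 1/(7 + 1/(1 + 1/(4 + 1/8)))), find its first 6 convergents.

Using the convergent recurrence p_i = a_i*p_{i-1} + p_{i-2}, q_i = a_i*q_{i-1} + q_{i-2} with p_{-2}=0, p_{-1}=1, q_{-2}=1, q_{-1}=0:
  i=0: a_0=6, p_0 = 6*1 + 0 = 6, q_0 = 6*0 + 1 = 1.
  i=1: a_1=7, p_1 = 7*6 + 1 = 43, q_1 = 7*1 + 0 = 7.
  i=2: a_2=7, p_2 = 7*43 + 6 = 307, q_2 = 7*7 + 1 = 50.
  i=3: a_3=1, p_3 = 1*307 + 43 = 350, q_3 = 1*50 + 7 = 57.
  i=4: a_4=4, p_4 = 4*350 + 307 = 1707, q_4 = 4*57 + 50 = 278.
  i=5: a_5=8, p_5 = 8*1707 + 350 = 14006, q_5 = 8*278 + 57 = 2281.

6/1, 43/7, 307/50, 350/57, 1707/278, 14006/2281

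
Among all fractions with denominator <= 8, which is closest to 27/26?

1/1

Expand x = 27/26 as a continued fraction with the Euclidean algorithm:
  27 = 1*26 + 1, so a_0 = 1.
  26 = 26*1 + 0, so a_1 = 26.
so x = [1; 26].
Convergents (p_i = a_i*p_{i-1} + p_{i-2}, q_i = a_i*q_{i-1} + q_{i-2} with p_{-2}=0, p_{-1}=1, q_{-2}=1, q_{-1}=0), until the denominator exceeds 8:
  i=0: a_0=1, p_0 = 1*1 + 0 = 1, q_0 = 1*0 + 1 = 1.
  i=1: a_1=26, p_1 = 26*1 + 1 = 27, q_1 = 26*1 + 0 = 26.
q_1 = 26 > 8, so the last convergent with denominator <= 8 is p_0/q_0 = 1/1.
The closest fraction with denominator <= 8 is either p_0/q_0 or the intermediate fraction (k*p_0 + p_{-1})/(k*q_0 + q_{-1}) with the largest k >= 1 whose denominator stays <= 8; these approach x as k grows, and every other convergent or intermediate fraction in range is farther away.
Largest k: floor((8 - q_{-1})/q_0) = floor((8 - 0)/1) = 8 (using the seeds p_{-1} = 1, q_{-1} = 0).
That gives (8*1 + 1)/(8*1 + 0) = 9/8.
Compare the errors: |x - 1/1| = |27*1 - 1*26|/(26*1) = 1/26, and |x - 9/8| = |27*8 - 9*26|/(26*8) = 18/208.
Cross-multiplying, 1*208 = 208 < 468 = 18*26, so 1/26 is smaller: the convergent 1/1 is closer to x than 9/8.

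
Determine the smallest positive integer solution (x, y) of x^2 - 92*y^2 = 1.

First expand sqrt(92) as a continued fraction. With x_i = (sqrt(92) + m_i)/d_i and (m_0, d_0) = (0, 1): a_0 = floor(sqrt(92)) = 9, since 9^2 = 81 <= 92 < 100 = 10^2.
Iterate m_{i+1} = d_i*a_i - m_i, d_{i+1} = (92 - m_{i+1}^2)/d_i, a_{i+1} = floor((a_0 + m_{i+1})/d_{i+1}):
  m_1 = 1*9 - 0 = 9, d_1 = (92 - 9^2)/1 = 11/1 = 11, a_1 = floor((9 + 9)/11) = 1.
  m_2 = 11*1 - 9 = 2, d_2 = (92 - 2^2)/11 = 88/11 = 8, a_2 = floor((9 + 2)/8) = 1.
  m_3 = 8*1 - 2 = 6, d_3 = (92 - 6^2)/8 = 56/8 = 7, a_3 = floor((9 + 6)/7) = 2.
  m_4 = 7*2 - 6 = 8, d_4 = (92 - 8^2)/7 = 28/7 = 4, a_4 = floor((9 + 8)/4) = 4.
  m_5 = 4*4 - 8 = 8, d_5 = (92 - 8^2)/4 = 28/4 = 7, a_5 = floor((9 + 8)/7) = 2.
  m_6 = 7*2 - 8 = 6, d_6 = (92 - 6^2)/7 = 56/7 = 8, a_6 = floor((9 + 6)/8) = 1.
  m_7 = 8*1 - 6 = 2, d_7 = (92 - 2^2)/8 = 88/8 = 11, a_7 = floor((9 + 2)/11) = 1.
  m_8 = 11*1 - 2 = 9, d_8 = (92 - 9^2)/11 = 11/11 = 1, a_8 = floor((9 + 9)/1) = 18.
  m_9 = 1*18 - 9 = 9, d_9 = (92 - 9^2)/1 = 11/1 = 11: (m_9, d_9) = (m_1, d_1) = (9, 11), so from here the quotients repeat a_1, ..., a_8; the period length is 8.
So sqrt(92) = [9; (1, 1, 2, 4, 2, 1, 1, 18)] with period length k = 8.
k is even, so the fundamental solution of x^2 - 92y^2 = 1 is (p_{k-1}, q_{k-1}) = (p_7, q_7); compute convergents through index 7.
Convergents (p_i = a_i*p_{i-1} + p_{i-2}, q_i = a_i*q_{i-1} + q_{i-2} with p_{-2}=0, p_{-1}=1, q_{-2}=1, q_{-1}=0):
  i=0: a_0=9, p_0 = 9*1 + 0 = 9, q_0 = 9*0 + 1 = 1.
  i=1: a_1=1, p_1 = 1*9 + 1 = 10, q_1 = 1*1 + 0 = 1.
  i=2: a_2=1, p_2 = 1*10 + 9 = 19, q_2 = 1*1 + 1 = 2.
  i=3: a_3=2, p_3 = 2*19 + 10 = 48, q_3 = 2*2 + 1 = 5.
  i=4: a_4=4, p_4 = 4*48 + 19 = 211, q_4 = 4*5 + 2 = 22.
  i=5: a_5=2, p_5 = 2*211 + 48 = 470, q_5 = 2*22 + 5 = 49.
  i=6: a_6=1, p_6 = 1*470 + 211 = 681, q_6 = 1*49 + 22 = 71.
  i=7: a_7=1, p_7 = 1*681 + 470 = 1151, q_7 = 1*71 + 49 = 120.
Check: 1151^2 - 92*120^2 = 1324801 - 1324800 = 1, so (x, y) = (1151, 120) solves the equation, and by the theorem it is the least positive solution.

(x, y) = (1151, 120)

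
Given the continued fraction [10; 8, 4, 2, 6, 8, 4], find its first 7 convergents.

10/1, 81/8, 334/33, 749/74, 4828/477, 39373/3890, 162320/16037

Using the convergent recurrence p_i = a_i*p_{i-1} + p_{i-2}, q_i = a_i*q_{i-1} + q_{i-2} with p_{-2}=0, p_{-1}=1, q_{-2}=1, q_{-1}=0:
  i=0: a_0=10, p_0 = 10*1 + 0 = 10, q_0 = 10*0 + 1 = 1.
  i=1: a_1=8, p_1 = 8*10 + 1 = 81, q_1 = 8*1 + 0 = 8.
  i=2: a_2=4, p_2 = 4*81 + 10 = 334, q_2 = 4*8 + 1 = 33.
  i=3: a_3=2, p_3 = 2*334 + 81 = 749, q_3 = 2*33 + 8 = 74.
  i=4: a_4=6, p_4 = 6*749 + 334 = 4828, q_4 = 6*74 + 33 = 477.
  i=5: a_5=8, p_5 = 8*4828 + 749 = 39373, q_5 = 8*477 + 74 = 3890.
  i=6: a_6=4, p_6 = 4*39373 + 4828 = 162320, q_6 = 4*3890 + 477 = 16037.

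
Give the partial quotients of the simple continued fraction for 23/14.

[1; 1, 1, 1, 4]

Run the Euclidean algorithm on 23 and 14; the successive quotients are the partial quotients a_0, a_1, ... (each step inverts the fractional part left over by the previous one):
  23 = 1*14 + 9, so a_0 = 1.
  14 = 1*9 + 5, so a_1 = 1.
  9 = 1*5 + 4, so a_2 = 1.
  5 = 1*4 + 1, so a_3 = 1.
  4 = 4*1 + 0, so a_4 = 4.
The remainder reaches 0 after 5 divisions, so the expansion has 5 partial quotients, read off in order.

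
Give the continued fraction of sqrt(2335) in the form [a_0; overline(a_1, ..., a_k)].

Write x_i = (sqrt(2335) + m_i)/d_i with (m_0, d_0) = (0, 1). a_0 = floor(sqrt(2335)) = 48, since 48^2 = 2304 <= 2335 < 2401 = 49^2.
Iterate m_{i+1} = d_i*a_i - m_i, d_{i+1} = (2335 - m_{i+1}^2)/d_i, a_{i+1} = floor((a_0 + m_{i+1})/d_{i+1}):
  m_1 = 1*48 - 0 = 48, d_1 = (2335 - 48^2)/1 = 31/1 = 31, a_1 = floor((48 + 48)/31) = 3.
  m_2 = 31*3 - 48 = 45, d_2 = (2335 - 45^2)/31 = 310/31 = 10, a_2 = floor((48 + 45)/10) = 9.
  m_3 = 10*9 - 45 = 45, d_3 = (2335 - 45^2)/10 = 310/10 = 31, a_3 = floor((48 + 45)/31) = 3.
  m_4 = 31*3 - 45 = 48, d_4 = (2335 - 48^2)/31 = 31/31 = 1, a_4 = floor((48 + 48)/1) = 96.
  m_5 = 1*96 - 48 = 48, d_5 = (2335 - 48^2)/1 = 31/1 = 31: (m_5, d_5) = (m_1, d_1) = (48, 31), so from here the quotients repeat a_1, ..., a_4; the period length is 4.
Hence the expansion of sqrt(2335) is a_0 = 48 followed by the repeating block 3, 9, 3, 96 (period 4).

[48; overline(3, 9, 3, 96)]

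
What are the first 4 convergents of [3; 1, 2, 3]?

Using the convergent recurrence p_i = a_i*p_{i-1} + p_{i-2}, q_i = a_i*q_{i-1} + q_{i-2} with p_{-2}=0, p_{-1}=1, q_{-2}=1, q_{-1}=0:
  i=0: a_0=3, p_0 = 3*1 + 0 = 3, q_0 = 3*0 + 1 = 1.
  i=1: a_1=1, p_1 = 1*3 + 1 = 4, q_1 = 1*1 + 0 = 1.
  i=2: a_2=2, p_2 = 2*4 + 3 = 11, q_2 = 2*1 + 1 = 3.
  i=3: a_3=3, p_3 = 3*11 + 4 = 37, q_3 = 3*3 + 1 = 10.

3/1, 4/1, 11/3, 37/10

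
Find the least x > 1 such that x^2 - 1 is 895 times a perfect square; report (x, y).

(x, y) = (359, 12)

First expand sqrt(895) as a continued fraction. With x_i = (sqrt(895) + m_i)/d_i and (m_0, d_0) = (0, 1): a_0 = floor(sqrt(895)) = 29, since 29^2 = 841 <= 895 < 900 = 30^2.
Iterate m_{i+1} = d_i*a_i - m_i, d_{i+1} = (895 - m_{i+1}^2)/d_i, a_{i+1} = floor((a_0 + m_{i+1})/d_{i+1}):
  m_1 = 1*29 - 0 = 29, d_1 = (895 - 29^2)/1 = 54/1 = 54, a_1 = floor((29 + 29)/54) = 1.
  m_2 = 54*1 - 29 = 25, d_2 = (895 - 25^2)/54 = 270/54 = 5, a_2 = floor((29 + 25)/5) = 10.
  m_3 = 5*10 - 25 = 25, d_3 = (895 - 25^2)/5 = 270/5 = 54, a_3 = floor((29 + 25)/54) = 1.
  m_4 = 54*1 - 25 = 29, d_4 = (895 - 29^2)/54 = 54/54 = 1, a_4 = floor((29 + 29)/1) = 58.
  m_5 = 1*58 - 29 = 29, d_5 = (895 - 29^2)/1 = 54/1 = 54: (m_5, d_5) = (m_1, d_1) = (29, 54), so from here the quotients repeat a_1, ..., a_4; the period length is 4.
So sqrt(895) = [29; (1, 10, 1, 58)] with period length k = 4.
k is even, so the fundamental solution of x^2 - 895y^2 = 1 is (p_{k-1}, q_{k-1}) = (p_3, q_3); compute convergents through index 3.
Convergents (p_i = a_i*p_{i-1} + p_{i-2}, q_i = a_i*q_{i-1} + q_{i-2} with p_{-2}=0, p_{-1}=1, q_{-2}=1, q_{-1}=0):
  i=0: a_0=29, p_0 = 29*1 + 0 = 29, q_0 = 29*0 + 1 = 1.
  i=1: a_1=1, p_1 = 1*29 + 1 = 30, q_1 = 1*1 + 0 = 1.
  i=2: a_2=10, p_2 = 10*30 + 29 = 329, q_2 = 10*1 + 1 = 11.
  i=3: a_3=1, p_3 = 1*329 + 30 = 359, q_3 = 1*11 + 1 = 12.
Check: 359^2 - 895*12^2 = 128881 - 128880 = 1, so (x, y) = (359, 12) solves the equation, and by the theorem it is the least positive solution.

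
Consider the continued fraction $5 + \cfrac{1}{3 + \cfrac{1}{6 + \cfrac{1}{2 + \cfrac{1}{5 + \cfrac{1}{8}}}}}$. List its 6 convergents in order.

5/1, 16/3, 101/19, 218/41, 1191/224, 9746/1833

Using the convergent recurrence p_i = a_i*p_{i-1} + p_{i-2}, q_i = a_i*q_{i-1} + q_{i-2} with p_{-2}=0, p_{-1}=1, q_{-2}=1, q_{-1}=0:
  i=0: a_0=5, p_0 = 5*1 + 0 = 5, q_0 = 5*0 + 1 = 1.
  i=1: a_1=3, p_1 = 3*5 + 1 = 16, q_1 = 3*1 + 0 = 3.
  i=2: a_2=6, p_2 = 6*16 + 5 = 101, q_2 = 6*3 + 1 = 19.
  i=3: a_3=2, p_3 = 2*101 + 16 = 218, q_3 = 2*19 + 3 = 41.
  i=4: a_4=5, p_4 = 5*218 + 101 = 1191, q_4 = 5*41 + 19 = 224.
  i=5: a_5=8, p_5 = 8*1191 + 218 = 9746, q_5 = 8*224 + 41 = 1833.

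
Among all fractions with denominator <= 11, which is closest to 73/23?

Expand x = 73/23 as a continued fraction with the Euclidean algorithm:
  73 = 3*23 + 4, so a_0 = 3.
  23 = 5*4 + 3, so a_1 = 5.
  4 = 1*3 + 1, so a_2 = 1.
  3 = 3*1 + 0, so a_3 = 3.
so x = [3; 5, 1, 3].
Convergents (p_i = a_i*p_{i-1} + p_{i-2}, q_i = a_i*q_{i-1} + q_{i-2} with p_{-2}=0, p_{-1}=1, q_{-2}=1, q_{-1}=0), until the denominator exceeds 11:
  i=0: a_0=3, p_0 = 3*1 + 0 = 3, q_0 = 3*0 + 1 = 1.
  i=1: a_1=5, p_1 = 5*3 + 1 = 16, q_1 = 5*1 + 0 = 5.
  i=2: a_2=1, p_2 = 1*16 + 3 = 19, q_2 = 1*5 + 1 = 6.
  i=3: a_3=3, p_3 = 3*19 + 16 = 73, q_3 = 3*6 + 5 = 23.
q_3 = 23 > 11, so the last convergent with denominator <= 11 is p_2/q_2 = 19/6.
The closest fraction with denominator <= 11 is either p_2/q_2 or the intermediate fraction (k*p_2 + p_1)/(k*q_2 + q_1) with the largest k >= 1 whose denominator stays <= 11; these approach x as k grows, and every other convergent or intermediate fraction in range is farther away.
Largest k: floor((11 - q_1)/q_2) = floor((11 - 5)/6) = 1.
That gives (1*19 + 16)/(1*6 + 5) = 35/11.
Compare the errors: |x - 19/6| = |73*6 - 19*23|/(23*6) = 1/138, and |x - 35/11| = |73*11 - 35*23|/(23*11) = 2/253.
Cross-multiplying, 1*253 = 253 < 276 = 2*138, so 1/138 is smaller: the convergent 19/6 is closer to x than 35/11.

19/6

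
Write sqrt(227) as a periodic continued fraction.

Write x_i = (sqrt(227) + m_i)/d_i with (m_0, d_0) = (0, 1). a_0 = floor(sqrt(227)) = 15, since 15^2 = 225 <= 227 < 256 = 16^2.
Iterate m_{i+1} = d_i*a_i - m_i, d_{i+1} = (227 - m_{i+1}^2)/d_i, a_{i+1} = floor((a_0 + m_{i+1})/d_{i+1}):
  m_1 = 1*15 - 0 = 15, d_1 = (227 - 15^2)/1 = 2/1 = 2, a_1 = floor((15 + 15)/2) = 15.
  m_2 = 2*15 - 15 = 15, d_2 = (227 - 15^2)/2 = 2/2 = 1, a_2 = floor((15 + 15)/1) = 30.
  m_3 = 1*30 - 15 = 15, d_3 = (227 - 15^2)/1 = 2/1 = 2: (m_3, d_3) = (m_1, d_1) = (15, 2), so from here the quotients repeat a_1, a_2; the period length is 2.
Hence the expansion of sqrt(227) is a_0 = 15 followed by the repeating block 15, 30 (period 2).

[15; (15, 30)]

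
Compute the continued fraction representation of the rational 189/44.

Run the Euclidean algorithm on 189 and 44; the successive quotients are the partial quotients a_0, a_1, ... (each step inverts the fractional part left over by the previous one):
  189 = 4*44 + 13, so a_0 = 4.
  44 = 3*13 + 5, so a_1 = 3.
  13 = 2*5 + 3, so a_2 = 2.
  5 = 1*3 + 2, so a_3 = 1.
  3 = 1*2 + 1, so a_4 = 1.
  2 = 2*1 + 0, so a_5 = 2.
The remainder reaches 0 after 6 divisions, so the expansion has 6 partial quotients, read off in order.

[4; 3, 2, 1, 1, 2]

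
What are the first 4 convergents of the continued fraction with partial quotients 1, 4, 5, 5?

1/1, 5/4, 26/21, 135/109

Using the convergent recurrence p_i = a_i*p_{i-1} + p_{i-2}, q_i = a_i*q_{i-1} + q_{i-2} with p_{-2}=0, p_{-1}=1, q_{-2}=1, q_{-1}=0:
  i=0: a_0=1, p_0 = 1*1 + 0 = 1, q_0 = 1*0 + 1 = 1.
  i=1: a_1=4, p_1 = 4*1 + 1 = 5, q_1 = 4*1 + 0 = 4.
  i=2: a_2=5, p_2 = 5*5 + 1 = 26, q_2 = 5*4 + 1 = 21.
  i=3: a_3=5, p_3 = 5*26 + 5 = 135, q_3 = 5*21 + 4 = 109.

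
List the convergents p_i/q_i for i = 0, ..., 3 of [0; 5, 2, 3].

Using the convergent recurrence p_i = a_i*p_{i-1} + p_{i-2}, q_i = a_i*q_{i-1} + q_{i-2} with p_{-2}=0, p_{-1}=1, q_{-2}=1, q_{-1}=0:
  i=0: a_0=0, p_0 = 0*1 + 0 = 0, q_0 = 0*0 + 1 = 1.
  i=1: a_1=5, p_1 = 5*0 + 1 = 1, q_1 = 5*1 + 0 = 5.
  i=2: a_2=2, p_2 = 2*1 + 0 = 2, q_2 = 2*5 + 1 = 11.
  i=3: a_3=3, p_3 = 3*2 + 1 = 7, q_3 = 3*11 + 5 = 38.

0/1, 1/5, 2/11, 7/38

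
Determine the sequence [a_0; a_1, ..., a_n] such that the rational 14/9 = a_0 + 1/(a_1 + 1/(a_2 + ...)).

Run the Euclidean algorithm on 14 and 9; the successive quotients are the partial quotients a_0, a_1, ... (each step inverts the fractional part left over by the previous one):
  14 = 1*9 + 5, so a_0 = 1.
  9 = 1*5 + 4, so a_1 = 1.
  5 = 1*4 + 1, so a_2 = 1.
  4 = 4*1 + 0, so a_3 = 4.
The remainder reaches 0 after 4 divisions, so the expansion has 4 partial quotients, read off in order.

[1; 1, 1, 4]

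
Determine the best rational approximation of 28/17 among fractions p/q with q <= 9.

5/3

Expand x = 28/17 as a continued fraction with the Euclidean algorithm:
  28 = 1*17 + 11, so a_0 = 1.
  17 = 1*11 + 6, so a_1 = 1.
  11 = 1*6 + 5, so a_2 = 1.
  6 = 1*5 + 1, so a_3 = 1.
  5 = 5*1 + 0, so a_4 = 5.
so x = [1; 1, 1, 1, 5].
Convergents (p_i = a_i*p_{i-1} + p_{i-2}, q_i = a_i*q_{i-1} + q_{i-2} with p_{-2}=0, p_{-1}=1, q_{-2}=1, q_{-1}=0), until the denominator exceeds 9:
  i=0: a_0=1, p_0 = 1*1 + 0 = 1, q_0 = 1*0 + 1 = 1.
  i=1: a_1=1, p_1 = 1*1 + 1 = 2, q_1 = 1*1 + 0 = 1.
  i=2: a_2=1, p_2 = 1*2 + 1 = 3, q_2 = 1*1 + 1 = 2.
  i=3: a_3=1, p_3 = 1*3 + 2 = 5, q_3 = 1*2 + 1 = 3.
  i=4: a_4=5, p_4 = 5*5 + 3 = 28, q_4 = 5*3 + 2 = 17.
q_4 = 17 > 9, so the last convergent with denominator <= 9 is p_3/q_3 = 5/3.
The closest fraction with denominator <= 9 is either p_3/q_3 or the intermediate fraction (k*p_3 + p_2)/(k*q_3 + q_2) with the largest k >= 1 whose denominator stays <= 9; these approach x as k grows, and every other convergent or intermediate fraction in range is farther away.
Largest k: floor((9 - q_2)/q_3) = floor((9 - 2)/3) = 2.
That gives (2*5 + 3)/(2*3 + 2) = 13/8.
Compare the errors: |x - 5/3| = |28*3 - 5*17|/(17*3) = 1/51, and |x - 13/8| = |28*8 - 13*17|/(17*8) = 3/136.
Cross-multiplying, 1*136 = 136 < 153 = 3*51, so 1/51 is smaller: the convergent 5/3 is closer to x than 13/8.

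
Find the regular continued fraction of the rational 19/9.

Run the Euclidean algorithm on 19 and 9; the successive quotients are the partial quotients a_0, a_1, ... (each step inverts the fractional part left over by the previous one):
  19 = 2*9 + 1, so a_0 = 2.
  9 = 9*1 + 0, so a_1 = 9.
The remainder reaches 0 after 2 divisions, so the expansion has 2 partial quotients, read off in order.

[2; 9]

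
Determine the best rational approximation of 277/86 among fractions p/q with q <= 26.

Expand x = 277/86 as a continued fraction with the Euclidean algorithm:
  277 = 3*86 + 19, so a_0 = 3.
  86 = 4*19 + 10, so a_1 = 4.
  19 = 1*10 + 9, so a_2 = 1.
  10 = 1*9 + 1, so a_3 = 1.
  9 = 9*1 + 0, so a_4 = 9.
so x = [3; 4, 1, 1, 9].
Convergents (p_i = a_i*p_{i-1} + p_{i-2}, q_i = a_i*q_{i-1} + q_{i-2} with p_{-2}=0, p_{-1}=1, q_{-2}=1, q_{-1}=0), until the denominator exceeds 26:
  i=0: a_0=3, p_0 = 3*1 + 0 = 3, q_0 = 3*0 + 1 = 1.
  i=1: a_1=4, p_1 = 4*3 + 1 = 13, q_1 = 4*1 + 0 = 4.
  i=2: a_2=1, p_2 = 1*13 + 3 = 16, q_2 = 1*4 + 1 = 5.
  i=3: a_3=1, p_3 = 1*16 + 13 = 29, q_3 = 1*5 + 4 = 9.
  i=4: a_4=9, p_4 = 9*29 + 16 = 277, q_4 = 9*9 + 5 = 86.
q_4 = 86 > 26, so the last convergent with denominator <= 26 is p_3/q_3 = 29/9.
The closest fraction with denominator <= 26 is either p_3/q_3 or the intermediate fraction (k*p_3 + p_2)/(k*q_3 + q_2) with the largest k >= 1 whose denominator stays <= 26; these approach x as k grows, and every other convergent or intermediate fraction in range is farther away.
Largest k: floor((26 - q_2)/q_3) = floor((26 - 5)/9) = 2.
That gives (2*29 + 16)/(2*9 + 5) = 74/23.
Compare the errors: |x - 29/9| = |277*9 - 29*86|/(86*9) = 1/774, and |x - 74/23| = |277*23 - 74*86|/(86*23) = 7/1978.
Cross-multiplying, 1*1978 = 1978 < 5418 = 7*774, so 1/774 is smaller: the convergent 29/9 is closer to x than 74/23.

29/9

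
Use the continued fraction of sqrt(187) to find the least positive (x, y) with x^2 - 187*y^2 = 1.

First expand sqrt(187) as a continued fraction. With x_i = (sqrt(187) + m_i)/d_i and (m_0, d_0) = (0, 1): a_0 = floor(sqrt(187)) = 13, since 13^2 = 169 <= 187 < 196 = 14^2.
Iterate m_{i+1} = d_i*a_i - m_i, d_{i+1} = (187 - m_{i+1}^2)/d_i, a_{i+1} = floor((a_0 + m_{i+1})/d_{i+1}):
  m_1 = 1*13 - 0 = 13, d_1 = (187 - 13^2)/1 = 18/1 = 18, a_1 = floor((13 + 13)/18) = 1.
  m_2 = 18*1 - 13 = 5, d_2 = (187 - 5^2)/18 = 162/18 = 9, a_2 = floor((13 + 5)/9) = 2.
  m_3 = 9*2 - 5 = 13, d_3 = (187 - 13^2)/9 = 18/9 = 2, a_3 = floor((13 + 13)/2) = 13.
  m_4 = 2*13 - 13 = 13, d_4 = (187 - 13^2)/2 = 18/2 = 9, a_4 = floor((13 + 13)/9) = 2.
  m_5 = 9*2 - 13 = 5, d_5 = (187 - 5^2)/9 = 162/9 = 18, a_5 = floor((13 + 5)/18) = 1.
  m_6 = 18*1 - 5 = 13, d_6 = (187 - 13^2)/18 = 18/18 = 1, a_6 = floor((13 + 13)/1) = 26.
  m_7 = 1*26 - 13 = 13, d_7 = (187 - 13^2)/1 = 18/1 = 18: (m_7, d_7) = (m_1, d_1) = (13, 18), so from here the quotients repeat a_1, ..., a_6; the period length is 6.
So sqrt(187) = [13; (1, 2, 13, 2, 1, 26)] with period length k = 6.
k is even, so the fundamental solution of x^2 - 187y^2 = 1 is (p_{k-1}, q_{k-1}) = (p_5, q_5); compute convergents through index 5.
Convergents (p_i = a_i*p_{i-1} + p_{i-2}, q_i = a_i*q_{i-1} + q_{i-2} with p_{-2}=0, p_{-1}=1, q_{-2}=1, q_{-1}=0):
  i=0: a_0=13, p_0 = 13*1 + 0 = 13, q_0 = 13*0 + 1 = 1.
  i=1: a_1=1, p_1 = 1*13 + 1 = 14, q_1 = 1*1 + 0 = 1.
  i=2: a_2=2, p_2 = 2*14 + 13 = 41, q_2 = 2*1 + 1 = 3.
  i=3: a_3=13, p_3 = 13*41 + 14 = 547, q_3 = 13*3 + 1 = 40.
  i=4: a_4=2, p_4 = 2*547 + 41 = 1135, q_4 = 2*40 + 3 = 83.
  i=5: a_5=1, p_5 = 1*1135 + 547 = 1682, q_5 = 1*83 + 40 = 123.
Check: 1682^2 - 187*123^2 = 2829124 - 2829123 = 1, so (x, y) = (1682, 123) solves the equation, and by the theorem it is the least positive solution.

(x, y) = (1682, 123)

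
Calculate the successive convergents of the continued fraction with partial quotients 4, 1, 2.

Using the convergent recurrence p_i = a_i*p_{i-1} + p_{i-2}, q_i = a_i*q_{i-1} + q_{i-2} with p_{-2}=0, p_{-1}=1, q_{-2}=1, q_{-1}=0:
  i=0: a_0=4, p_0 = 4*1 + 0 = 4, q_0 = 4*0 + 1 = 1.
  i=1: a_1=1, p_1 = 1*4 + 1 = 5, q_1 = 1*1 + 0 = 1.
  i=2: a_2=2, p_2 = 2*5 + 4 = 14, q_2 = 2*1 + 1 = 3.

4/1, 5/1, 14/3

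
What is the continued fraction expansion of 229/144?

Run the Euclidean algorithm on 229 and 144; the successive quotients are the partial quotients a_0, a_1, ... (each step inverts the fractional part left over by the previous one):
  229 = 1*144 + 85, so a_0 = 1.
  144 = 1*85 + 59, so a_1 = 1.
  85 = 1*59 + 26, so a_2 = 1.
  59 = 2*26 + 7, so a_3 = 2.
  26 = 3*7 + 5, so a_4 = 3.
  7 = 1*5 + 2, so a_5 = 1.
  5 = 2*2 + 1, so a_6 = 2.
  2 = 2*1 + 0, so a_7 = 2.
The remainder reaches 0 after 8 divisions, so the expansion has 8 partial quotients, read off in order.

[1; 1, 1, 2, 3, 1, 2, 2]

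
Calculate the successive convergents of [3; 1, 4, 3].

Using the convergent recurrence p_i = a_i*p_{i-1} + p_{i-2}, q_i = a_i*q_{i-1} + q_{i-2} with p_{-2}=0, p_{-1}=1, q_{-2}=1, q_{-1}=0:
  i=0: a_0=3, p_0 = 3*1 + 0 = 3, q_0 = 3*0 + 1 = 1.
  i=1: a_1=1, p_1 = 1*3 + 1 = 4, q_1 = 1*1 + 0 = 1.
  i=2: a_2=4, p_2 = 4*4 + 3 = 19, q_2 = 4*1 + 1 = 5.
  i=3: a_3=3, p_3 = 3*19 + 4 = 61, q_3 = 3*5 + 1 = 16.

3/1, 4/1, 19/5, 61/16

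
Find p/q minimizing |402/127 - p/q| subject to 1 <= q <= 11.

Expand x = 402/127 as a continued fraction with the Euclidean algorithm:
  402 = 3*127 + 21, so a_0 = 3.
  127 = 6*21 + 1, so a_1 = 6.
  21 = 21*1 + 0, so a_2 = 21.
so x = [3; 6, 21].
Convergents (p_i = a_i*p_{i-1} + p_{i-2}, q_i = a_i*q_{i-1} + q_{i-2} with p_{-2}=0, p_{-1}=1, q_{-2}=1, q_{-1}=0), until the denominator exceeds 11:
  i=0: a_0=3, p_0 = 3*1 + 0 = 3, q_0 = 3*0 + 1 = 1.
  i=1: a_1=6, p_1 = 6*3 + 1 = 19, q_1 = 6*1 + 0 = 6.
  i=2: a_2=21, p_2 = 21*19 + 3 = 402, q_2 = 21*6 + 1 = 127.
q_2 = 127 > 11, so the last convergent with denominator <= 11 is p_1/q_1 = 19/6.
The closest fraction with denominator <= 11 is either p_1/q_1 or the intermediate fraction (k*p_1 + p_0)/(k*q_1 + q_0) with the largest k >= 1 whose denominator stays <= 11; these approach x as k grows, and every other convergent or intermediate fraction in range is farther away.
Largest k: floor((11 - q_0)/q_1) = floor((11 - 1)/6) = 1.
That gives (1*19 + 3)/(1*6 + 1) = 22/7.
Compare the errors: |x - 19/6| = |402*6 - 19*127|/(127*6) = 1/762, and |x - 22/7| = |402*7 - 22*127|/(127*7) = 20/889.
Cross-multiplying, 1*889 = 889 < 15240 = 20*762, so 1/762 is smaller: the convergent 19/6 is closer to x than 22/7.

19/6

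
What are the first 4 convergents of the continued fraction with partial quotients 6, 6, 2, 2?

Using the convergent recurrence p_i = a_i*p_{i-1} + p_{i-2}, q_i = a_i*q_{i-1} + q_{i-2} with p_{-2}=0, p_{-1}=1, q_{-2}=1, q_{-1}=0:
  i=0: a_0=6, p_0 = 6*1 + 0 = 6, q_0 = 6*0 + 1 = 1.
  i=1: a_1=6, p_1 = 6*6 + 1 = 37, q_1 = 6*1 + 0 = 6.
  i=2: a_2=2, p_2 = 2*37 + 6 = 80, q_2 = 2*6 + 1 = 13.
  i=3: a_3=2, p_3 = 2*80 + 37 = 197, q_3 = 2*13 + 6 = 32.

6/1, 37/6, 80/13, 197/32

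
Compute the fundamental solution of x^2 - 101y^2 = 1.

First expand sqrt(101) as a continued fraction. With x_i = (sqrt(101) + m_i)/d_i and (m_0, d_0) = (0, 1): a_0 = floor(sqrt(101)) = 10, since 10^2 = 100 <= 101 < 121 = 11^2.
Iterate m_{i+1} = d_i*a_i - m_i, d_{i+1} = (101 - m_{i+1}^2)/d_i, a_{i+1} = floor((a_0 + m_{i+1})/d_{i+1}):
  m_1 = 1*10 - 0 = 10, d_1 = (101 - 10^2)/1 = 1/1 = 1, a_1 = floor((10 + 10)/1) = 20.
  m_2 = 1*20 - 10 = 10, d_2 = (101 - 10^2)/1 = 1/1 = 1: (m_2, d_2) = (m_1, d_1) = (10, 1), so from here the quotient a_1 repeats; the period length is 1.
So sqrt(101) = [10; (20)] with period length k = 1.
k is odd, so (p_{k-1}, q_{k-1}) only solves x^2 - 101y^2 = -1 and the fundamental solution of x^2 - 101y^2 = 1 is (p_{2k-1}, q_{2k-1}) = (p_1, q_1); compute convergents through index 1, running through the period twice.
Convergents (p_i = a_i*p_{i-1} + p_{i-2}, q_i = a_i*q_{i-1} + q_{i-2} with p_{-2}=0, p_{-1}=1, q_{-2}=1, q_{-1}=0):
  i=0: a_0=10, p_0 = 10*1 + 0 = 10, q_0 = 10*0 + 1 = 1.
  i=1: a_1=20, p_1 = 20*10 + 1 = 201, q_1 = 20*1 + 0 = 20.
Indeed p_0^2 - 101*q_0^2 = 100 - 101 = -1, not +1.
Check: 201^2 - 101*20^2 = 40401 - 40400 = 1, so (x, y) = (201, 20) solves the equation, and by the theorem it is the least positive solution.

(x, y) = (201, 20)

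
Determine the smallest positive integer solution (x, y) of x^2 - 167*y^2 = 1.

First expand sqrt(167) as a continued fraction. With x_i = (sqrt(167) + m_i)/d_i and (m_0, d_0) = (0, 1): a_0 = floor(sqrt(167)) = 12, since 12^2 = 144 <= 167 < 169 = 13^2.
Iterate m_{i+1} = d_i*a_i - m_i, d_{i+1} = (167 - m_{i+1}^2)/d_i, a_{i+1} = floor((a_0 + m_{i+1})/d_{i+1}):
  m_1 = 1*12 - 0 = 12, d_1 = (167 - 12^2)/1 = 23/1 = 23, a_1 = floor((12 + 12)/23) = 1.
  m_2 = 23*1 - 12 = 11, d_2 = (167 - 11^2)/23 = 46/23 = 2, a_2 = floor((12 + 11)/2) = 11.
  m_3 = 2*11 - 11 = 11, d_3 = (167 - 11^2)/2 = 46/2 = 23, a_3 = floor((12 + 11)/23) = 1.
  m_4 = 23*1 - 11 = 12, d_4 = (167 - 12^2)/23 = 23/23 = 1, a_4 = floor((12 + 12)/1) = 24.
  m_5 = 1*24 - 12 = 12, d_5 = (167 - 12^2)/1 = 23/1 = 23: (m_5, d_5) = (m_1, d_1) = (12, 23), so from here the quotients repeat a_1, ..., a_4; the period length is 4.
So sqrt(167) = [12; (1, 11, 1, 24)] with period length k = 4.
k is even, so the fundamental solution of x^2 - 167y^2 = 1 is (p_{k-1}, q_{k-1}) = (p_3, q_3); compute convergents through index 3.
Convergents (p_i = a_i*p_{i-1} + p_{i-2}, q_i = a_i*q_{i-1} + q_{i-2} with p_{-2}=0, p_{-1}=1, q_{-2}=1, q_{-1}=0):
  i=0: a_0=12, p_0 = 12*1 + 0 = 12, q_0 = 12*0 + 1 = 1.
  i=1: a_1=1, p_1 = 1*12 + 1 = 13, q_1 = 1*1 + 0 = 1.
  i=2: a_2=11, p_2 = 11*13 + 12 = 155, q_2 = 11*1 + 1 = 12.
  i=3: a_3=1, p_3 = 1*155 + 13 = 168, q_3 = 1*12 + 1 = 13.
Check: 168^2 - 167*13^2 = 28224 - 28223 = 1, so (x, y) = (168, 13) solves the equation, and by the theorem it is the least positive solution.

(x, y) = (168, 13)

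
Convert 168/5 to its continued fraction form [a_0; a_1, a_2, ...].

[33; 1, 1, 2]

Run the Euclidean algorithm on 168 and 5; the successive quotients are the partial quotients a_0, a_1, ... (each step inverts the fractional part left over by the previous one):
  168 = 33*5 + 3, so a_0 = 33.
  5 = 1*3 + 2, so a_1 = 1.
  3 = 1*2 + 1, so a_2 = 1.
  2 = 2*1 + 0, so a_3 = 2.
The remainder reaches 0 after 4 divisions, so the expansion has 4 partial quotients, read off in order.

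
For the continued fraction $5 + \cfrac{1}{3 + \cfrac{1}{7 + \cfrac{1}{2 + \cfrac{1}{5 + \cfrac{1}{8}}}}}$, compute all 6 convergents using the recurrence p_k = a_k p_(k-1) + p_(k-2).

Using the convergent recurrence p_i = a_i*p_{i-1} + p_{i-2}, q_i = a_i*q_{i-1} + q_{i-2} with p_{-2}=0, p_{-1}=1, q_{-2}=1, q_{-1}=0:
  i=0: a_0=5, p_0 = 5*1 + 0 = 5, q_0 = 5*0 + 1 = 1.
  i=1: a_1=3, p_1 = 3*5 + 1 = 16, q_1 = 3*1 + 0 = 3.
  i=2: a_2=7, p_2 = 7*16 + 5 = 117, q_2 = 7*3 + 1 = 22.
  i=3: a_3=2, p_3 = 2*117 + 16 = 250, q_3 = 2*22 + 3 = 47.
  i=4: a_4=5, p_4 = 5*250 + 117 = 1367, q_4 = 5*47 + 22 = 257.
  i=5: a_5=8, p_5 = 8*1367 + 250 = 11186, q_5 = 8*257 + 47 = 2103.

5/1, 16/3, 117/22, 250/47, 1367/257, 11186/2103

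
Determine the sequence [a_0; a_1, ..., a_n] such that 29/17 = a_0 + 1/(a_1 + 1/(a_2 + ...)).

[1; 1, 2, 2, 2]

Run the Euclidean algorithm on 29 and 17; the successive quotients are the partial quotients a_0, a_1, ... (each step inverts the fractional part left over by the previous one):
  29 = 1*17 + 12, so a_0 = 1.
  17 = 1*12 + 5, so a_1 = 1.
  12 = 2*5 + 2, so a_2 = 2.
  5 = 2*2 + 1, so a_3 = 2.
  2 = 2*1 + 0, so a_4 = 2.
The remainder reaches 0 after 5 divisions, so the expansion has 5 partial quotients, read off in order.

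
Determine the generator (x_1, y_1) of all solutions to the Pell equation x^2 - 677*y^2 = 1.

(x, y) = (1353, 52)

First expand sqrt(677) as a continued fraction. With x_i = (sqrt(677) + m_i)/d_i and (m_0, d_0) = (0, 1): a_0 = floor(sqrt(677)) = 26, since 26^2 = 676 <= 677 < 729 = 27^2.
Iterate m_{i+1} = d_i*a_i - m_i, d_{i+1} = (677 - m_{i+1}^2)/d_i, a_{i+1} = floor((a_0 + m_{i+1})/d_{i+1}):
  m_1 = 1*26 - 0 = 26, d_1 = (677 - 26^2)/1 = 1/1 = 1, a_1 = floor((26 + 26)/1) = 52.
  m_2 = 1*52 - 26 = 26, d_2 = (677 - 26^2)/1 = 1/1 = 1: (m_2, d_2) = (m_1, d_1) = (26, 1), so from here the quotient a_1 repeats; the period length is 1.
So sqrt(677) = [26; (52)] with period length k = 1.
k is odd, so (p_{k-1}, q_{k-1}) only solves x^2 - 677y^2 = -1 and the fundamental solution of x^2 - 677y^2 = 1 is (p_{2k-1}, q_{2k-1}) = (p_1, q_1); compute convergents through index 1, running through the period twice.
Convergents (p_i = a_i*p_{i-1} + p_{i-2}, q_i = a_i*q_{i-1} + q_{i-2} with p_{-2}=0, p_{-1}=1, q_{-2}=1, q_{-1}=0):
  i=0: a_0=26, p_0 = 26*1 + 0 = 26, q_0 = 26*0 + 1 = 1.
  i=1: a_1=52, p_1 = 52*26 + 1 = 1353, q_1 = 52*1 + 0 = 52.
Indeed p_0^2 - 677*q_0^2 = 676 - 677 = -1, not +1.
Check: 1353^2 - 677*52^2 = 1830609 - 1830608 = 1, so (x, y) = (1353, 52) solves the equation, and by the theorem it is the least positive solution.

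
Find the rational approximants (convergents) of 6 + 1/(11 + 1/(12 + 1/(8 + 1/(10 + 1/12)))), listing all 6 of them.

6/1, 67/11, 810/133, 6547/1075, 66280/10883, 801907/131671

Using the convergent recurrence p_i = a_i*p_{i-1} + p_{i-2}, q_i = a_i*q_{i-1} + q_{i-2} with p_{-2}=0, p_{-1}=1, q_{-2}=1, q_{-1}=0:
  i=0: a_0=6, p_0 = 6*1 + 0 = 6, q_0 = 6*0 + 1 = 1.
  i=1: a_1=11, p_1 = 11*6 + 1 = 67, q_1 = 11*1 + 0 = 11.
  i=2: a_2=12, p_2 = 12*67 + 6 = 810, q_2 = 12*11 + 1 = 133.
  i=3: a_3=8, p_3 = 8*810 + 67 = 6547, q_3 = 8*133 + 11 = 1075.
  i=4: a_4=10, p_4 = 10*6547 + 810 = 66280, q_4 = 10*1075 + 133 = 10883.
  i=5: a_5=12, p_5 = 12*66280 + 6547 = 801907, q_5 = 12*10883 + 1075 = 131671.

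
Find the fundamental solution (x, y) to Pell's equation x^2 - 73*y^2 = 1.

First expand sqrt(73) as a continued fraction. With x_i = (sqrt(73) + m_i)/d_i and (m_0, d_0) = (0, 1): a_0 = floor(sqrt(73)) = 8, since 8^2 = 64 <= 73 < 81 = 9^2.
Iterate m_{i+1} = d_i*a_i - m_i, d_{i+1} = (73 - m_{i+1}^2)/d_i, a_{i+1} = floor((a_0 + m_{i+1})/d_{i+1}):
  m_1 = 1*8 - 0 = 8, d_1 = (73 - 8^2)/1 = 9/1 = 9, a_1 = floor((8 + 8)/9) = 1.
  m_2 = 9*1 - 8 = 1, d_2 = (73 - 1^2)/9 = 72/9 = 8, a_2 = floor((8 + 1)/8) = 1.
  m_3 = 8*1 - 1 = 7, d_3 = (73 - 7^2)/8 = 24/8 = 3, a_3 = floor((8 + 7)/3) = 5.
  m_4 = 3*5 - 7 = 8, d_4 = (73 - 8^2)/3 = 9/3 = 3, a_4 = floor((8 + 8)/3) = 5.
  m_5 = 3*5 - 8 = 7, d_5 = (73 - 7^2)/3 = 24/3 = 8, a_5 = floor((8 + 7)/8) = 1.
  m_6 = 8*1 - 7 = 1, d_6 = (73 - 1^2)/8 = 72/8 = 9, a_6 = floor((8 + 1)/9) = 1.
  m_7 = 9*1 - 1 = 8, d_7 = (73 - 8^2)/9 = 9/9 = 1, a_7 = floor((8 + 8)/1) = 16.
  m_8 = 1*16 - 8 = 8, d_8 = (73 - 8^2)/1 = 9/1 = 9: (m_8, d_8) = (m_1, d_1) = (8, 9), so from here the quotients repeat a_1, ..., a_7; the period length is 7.
So sqrt(73) = [8; (1, 1, 5, 5, 1, 1, 16)] with period length k = 7.
k is odd, so (p_{k-1}, q_{k-1}) only solves x^2 - 73y^2 = -1 and the fundamental solution of x^2 - 73y^2 = 1 is (p_{2k-1}, q_{2k-1}) = (p_13, q_13); compute convergents through index 13, running through the period twice.
Convergents (p_i = a_i*p_{i-1} + p_{i-2}, q_i = a_i*q_{i-1} + q_{i-2} with p_{-2}=0, p_{-1}=1, q_{-2}=1, q_{-1}=0):
  i=0: a_0=8, p_0 = 8*1 + 0 = 8, q_0 = 8*0 + 1 = 1.
  i=1: a_1=1, p_1 = 1*8 + 1 = 9, q_1 = 1*1 + 0 = 1.
  i=2: a_2=1, p_2 = 1*9 + 8 = 17, q_2 = 1*1 + 1 = 2.
  i=3: a_3=5, p_3 = 5*17 + 9 = 94, q_3 = 5*2 + 1 = 11.
  i=4: a_4=5, p_4 = 5*94 + 17 = 487, q_4 = 5*11 + 2 = 57.
  i=5: a_5=1, p_5 = 1*487 + 94 = 581, q_5 = 1*57 + 11 = 68.
  i=6: a_6=1, p_6 = 1*581 + 487 = 1068, q_6 = 1*68 + 57 = 125.
  i=7: a_7=16, p_7 = 16*1068 + 581 = 17669, q_7 = 16*125 + 68 = 2068.
  i=8: a_8=1, p_8 = 1*17669 + 1068 = 18737, q_8 = 1*2068 + 125 = 2193.
  i=9: a_9=1, p_9 = 1*18737 + 17669 = 36406, q_9 = 1*2193 + 2068 = 4261.
  i=10: a_10=5, p_10 = 5*36406 + 18737 = 200767, q_10 = 5*4261 + 2193 = 23498.
  i=11: a_11=5, p_11 = 5*200767 + 36406 = 1040241, q_11 = 5*23498 + 4261 = 121751.
  i=12: a_12=1, p_12 = 1*1040241 + 200767 = 1241008, q_12 = 1*121751 + 23498 = 145249.
  i=13: a_13=1, p_13 = 1*1241008 + 1040241 = 2281249, q_13 = 1*145249 + 121751 = 267000.
Indeed p_6^2 - 73*q_6^2 = 1140624 - 1140625 = -1, not +1.
Check: 2281249^2 - 73*267000^2 = 5204097000001 - 5204097000000 = 1, so (x, y) = (2281249, 267000) solves the equation, and by the theorem it is the least positive solution.

(x, y) = (2281249, 267000)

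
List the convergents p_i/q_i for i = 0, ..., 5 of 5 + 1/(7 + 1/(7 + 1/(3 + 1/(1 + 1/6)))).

Using the convergent recurrence p_i = a_i*p_{i-1} + p_{i-2}, q_i = a_i*q_{i-1} + q_{i-2} with p_{-2}=0, p_{-1}=1, q_{-2}=1, q_{-1}=0:
  i=0: a_0=5, p_0 = 5*1 + 0 = 5, q_0 = 5*0 + 1 = 1.
  i=1: a_1=7, p_1 = 7*5 + 1 = 36, q_1 = 7*1 + 0 = 7.
  i=2: a_2=7, p_2 = 7*36 + 5 = 257, q_2 = 7*7 + 1 = 50.
  i=3: a_3=3, p_3 = 3*257 + 36 = 807, q_3 = 3*50 + 7 = 157.
  i=4: a_4=1, p_4 = 1*807 + 257 = 1064, q_4 = 1*157 + 50 = 207.
  i=5: a_5=6, p_5 = 6*1064 + 807 = 7191, q_5 = 6*207 + 157 = 1399.

5/1, 36/7, 257/50, 807/157, 1064/207, 7191/1399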